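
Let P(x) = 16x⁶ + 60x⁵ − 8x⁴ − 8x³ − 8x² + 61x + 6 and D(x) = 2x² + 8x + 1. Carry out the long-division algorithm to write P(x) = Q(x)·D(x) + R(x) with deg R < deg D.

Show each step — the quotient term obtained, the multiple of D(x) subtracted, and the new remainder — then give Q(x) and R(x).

Step 1: lead(16x⁶ + 60x⁵ − 8x⁴ − 8x³ − 8x² + 61x + 6) ÷ lead(D) = 16x⁶ ÷ 2x² = 8x⁴. Subtract (8x⁴)·D = 16x⁶ + 64x⁵ + 8x⁴. Remainder: −4x⁵ − 16x⁴ − 8x³ − 8x² + 61x + 6.
Step 2: lead(−4x⁵ − 16x⁴ − 8x³ − 8x² + 61x + 6) ÷ lead(D) = −4x⁵ ÷ 2x² = −2x³. Subtract (−2x³)·D = −4x⁵ − 16x⁴ − 2x³. Remainder: −6x³ − 8x² + 61x + 6.
Step 3: lead(−6x³ − 8x² + 61x + 6) ÷ lead(D) = −6x³ ÷ 2x² = −3x. Subtract (−3x)·D = −6x³ − 24x² − 3x. Remainder: 16x² + 64x + 6.
Step 4: lead(16x² + 64x + 6) ÷ lead(D) = 16x² ÷ 2x² = 8. Subtract (8)·D = 16x² + 64x + 8. Remainder: −2.

Q(x) = 8x⁴ − 2x³ − 3x + 8; R(x) = −2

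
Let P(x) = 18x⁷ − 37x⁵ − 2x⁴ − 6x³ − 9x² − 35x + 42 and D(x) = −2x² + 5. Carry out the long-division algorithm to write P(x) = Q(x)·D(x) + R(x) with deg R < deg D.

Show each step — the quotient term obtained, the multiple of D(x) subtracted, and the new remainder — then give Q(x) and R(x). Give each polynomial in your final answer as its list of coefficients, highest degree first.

Q = [-9, 0, -4, 1, -7, 7]; R = [7]

Step 1: lead(18x⁷ − 37x⁵ − 2x⁴ − 6x³ − 9x² − 35x + 42) ÷ lead(D) = 18x⁷ ÷ −2x² = −9x⁵. Subtract (−9x⁵)·D = 18x⁷ − 45x⁵. Remainder: 8x⁵ − 2x⁴ − 6x³ − 9x² − 35x + 42.
Step 2: lead(8x⁵ − 2x⁴ − 6x³ − 9x² − 35x + 42) ÷ lead(D) = 8x⁵ ÷ −2x² = −4x³. Subtract (−4x³)·D = 8x⁵ − 20x³. Remainder: −2x⁴ + 14x³ − 9x² − 35x + 42.
Step 3: lead(−2x⁴ + 14x³ − 9x² − 35x + 42) ÷ lead(D) = −2x⁴ ÷ −2x² = x². Subtract (x²)·D = −2x⁴ + 5x². Remainder: 14x³ − 14x² − 35x + 42.
Step 4: lead(14x³ − 14x² − 35x + 42) ÷ lead(D) = 14x³ ÷ −2x² = −7x. Subtract (−7x)·D = 14x³ − 35x. Remainder: −14x² + 42.
Step 5: lead(−14x² + 42) ÷ lead(D) = −14x² ÷ −2x² = 7. Subtract (7)·D = −14x² + 35. Remainder: 7.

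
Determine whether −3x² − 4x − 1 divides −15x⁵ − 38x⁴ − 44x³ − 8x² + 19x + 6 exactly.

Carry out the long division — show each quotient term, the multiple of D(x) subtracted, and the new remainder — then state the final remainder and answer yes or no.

R(x) = 0, so D(x) is a factor of P(x). yes

Step 1: lead(−15x⁵ − 38x⁴ − 44x³ − 8x² + 19x + 6) ÷ lead(D) = −15x⁵ ÷ −3x² = 5x³. Subtract (5x³)·D = −15x⁵ − 20x⁴ − 5x³. Remainder: −18x⁴ − 39x³ − 8x² + 19x + 6.
Step 2: lead(−18x⁴ − 39x³ − 8x² + 19x + 6) ÷ lead(D) = −18x⁴ ÷ −3x² = 6x². Subtract (6x²)·D = −18x⁴ − 24x³ − 6x². Remainder: −15x³ − 2x² + 19x + 6.
Step 3: lead(−15x³ − 2x² + 19x + 6) ÷ lead(D) = −15x³ ÷ −3x² = 5x. Subtract (5x)·D = −15x³ − 20x² − 5x. Remainder: 18x² + 24x + 6.
Step 4: lead(18x² + 24x + 6) ÷ lead(D) = 18x² ÷ −3x² = −6. Subtract (−6)·D = 18x² + 24x + 6. Remainder: 0.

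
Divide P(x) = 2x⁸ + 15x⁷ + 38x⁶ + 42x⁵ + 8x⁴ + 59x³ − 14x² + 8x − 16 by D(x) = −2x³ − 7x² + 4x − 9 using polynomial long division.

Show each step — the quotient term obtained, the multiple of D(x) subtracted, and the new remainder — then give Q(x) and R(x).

Q(x) = −x⁵ − 4x⁴ − 7x³ + 2; R(x) = 2

Step 1: lead(2x⁸ + 15x⁷ + 38x⁶ + 42x⁵ + 8x⁴ + 59x³ − 14x² + 8x − 16) ÷ lead(D) = 2x⁸ ÷ −2x³ = −x⁵. Subtract (−x⁵)·D = 2x⁸ + 7x⁷ − 4x⁶ + 9x⁵. Remainder: 8x⁷ + 42x⁶ + 33x⁵ + 8x⁴ + 59x³ − 14x² + 8x − 16.
Step 2: lead(8x⁷ + 42x⁶ + 33x⁵ + 8x⁴ + 59x³ − 14x² + 8x − 16) ÷ lead(D) = 8x⁷ ÷ −2x³ = −4x⁴. Subtract (−4x⁴)·D = 8x⁷ + 28x⁶ − 16x⁵ + 36x⁴. Remainder: 14x⁶ + 49x⁵ − 28x⁴ + 59x³ − 14x² + 8x − 16.
Step 3: lead(14x⁶ + 49x⁵ − 28x⁴ + 59x³ − 14x² + 8x − 16) ÷ lead(D) = 14x⁶ ÷ −2x³ = −7x³. Subtract (−7x³)·D = 14x⁶ + 49x⁵ − 28x⁴ + 63x³. Remainder: −4x³ − 14x² + 8x − 16.
Step 4: lead(−4x³ − 14x² + 8x − 16) ÷ lead(D) = −4x³ ÷ −2x³ = 2. Subtract (2)·D = −4x³ − 14x² + 8x − 18. Remainder: 2.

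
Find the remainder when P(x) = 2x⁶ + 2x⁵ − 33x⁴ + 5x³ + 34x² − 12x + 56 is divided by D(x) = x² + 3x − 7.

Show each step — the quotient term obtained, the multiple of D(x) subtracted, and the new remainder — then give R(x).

Step 1: lead(2x⁶ + 2x⁵ − 33x⁴ + 5x³ + 34x² − 12x + 56) ÷ lead(D) = 2x⁶ ÷ x² = 2x⁴. Subtract (2x⁴)·D = 2x⁶ + 6x⁵ − 14x⁴. Remainder: −4x⁵ − 19x⁴ + 5x³ + 34x² − 12x + 56.
Step 2: lead(−4x⁵ − 19x⁴ + 5x³ + 34x² − 12x + 56) ÷ lead(D) = −4x⁵ ÷ x² = −4x³. Subtract (−4x³)·D = −4x⁵ − 12x⁴ + 28x³. Remainder: −7x⁴ − 23x³ + 34x² − 12x + 56.
Step 3: lead(−7x⁴ − 23x³ + 34x² − 12x + 56) ÷ lead(D) = −7x⁴ ÷ x² = −7x². Subtract (−7x²)·D = −7x⁴ − 21x³ + 49x². Remainder: −2x³ − 15x² − 12x + 56.
Step 4: lead(−2x³ − 15x² − 12x + 56) ÷ lead(D) = −2x³ ÷ x² = −2x. Subtract (−2x)·D = −2x³ − 6x² + 14x. Remainder: −9x² − 26x + 56.
Step 5: lead(−9x² − 26x + 56) ÷ lead(D) = −9x² ÷ x² = −9. Subtract (−9)·D = −9x² − 27x + 63. Remainder: x − 7.

R(x) = x − 7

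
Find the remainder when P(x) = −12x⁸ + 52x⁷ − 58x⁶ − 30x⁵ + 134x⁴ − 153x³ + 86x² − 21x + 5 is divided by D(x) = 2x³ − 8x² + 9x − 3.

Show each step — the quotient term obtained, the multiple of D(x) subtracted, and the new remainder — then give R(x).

R(x) = 4x² − 9x + 8

Step 1: lead(−12x⁸ + 52x⁷ − 58x⁶ − 30x⁵ + 134x⁴ − 153x³ + 86x² − 21x + 5) ÷ lead(D) = −12x⁸ ÷ 2x³ = −6x⁵. Subtract (−6x⁵)·D = −12x⁸ + 48x⁷ − 54x⁶ + 18x⁵. Remainder: 4x⁷ − 4x⁶ − 48x⁵ + 134x⁴ − 153x³ + 86x² − 21x + 5.
Step 2: lead(4x⁷ − 4x⁶ − 48x⁵ + 134x⁴ − 153x³ + 86x² − 21x + 5) ÷ lead(D) = 4x⁷ ÷ 2x³ = 2x⁴. Subtract (2x⁴)·D = 4x⁷ − 16x⁶ + 18x⁵ − 6x⁴. Remainder: 12x⁶ − 66x⁵ + 140x⁴ − 153x³ + 86x² − 21x + 5.
Step 3: lead(12x⁶ − 66x⁵ + 140x⁴ − 153x³ + 86x² − 21x + 5) ÷ lead(D) = 12x⁶ ÷ 2x³ = 6x³. Subtract (6x³)·D = 12x⁶ − 48x⁵ + 54x⁴ − 18x³. Remainder: −18x⁵ + 86x⁴ − 135x³ + 86x² − 21x + 5.
Step 4: lead(−18x⁵ + 86x⁴ − 135x³ + 86x² − 21x + 5) ÷ lead(D) = −18x⁵ ÷ 2x³ = −9x². Subtract (−9x²)·D = −18x⁵ + 72x⁴ − 81x³ + 27x². Remainder: 14x⁴ − 54x³ + 59x² − 21x + 5.
Step 5: lead(14x⁴ − 54x³ + 59x² − 21x + 5) ÷ lead(D) = 14x⁴ ÷ 2x³ = 7x. Subtract (7x)·D = 14x⁴ − 56x³ + 63x² − 21x. Remainder: 2x³ − 4x² + 5.
Step 6: lead(2x³ − 4x² + 5) ÷ lead(D) = 2x³ ÷ 2x³ = 1. Subtract (1)·D = 2x³ − 8x² + 9x − 3. Remainder: 4x² − 9x + 8.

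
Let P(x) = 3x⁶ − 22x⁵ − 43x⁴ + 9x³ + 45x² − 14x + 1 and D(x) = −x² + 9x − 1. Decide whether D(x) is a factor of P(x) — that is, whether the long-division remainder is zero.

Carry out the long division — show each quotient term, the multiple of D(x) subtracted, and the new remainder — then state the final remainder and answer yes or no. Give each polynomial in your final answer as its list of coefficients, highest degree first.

Step 1: lead(3x⁶ − 22x⁵ − 43x⁴ + 9x³ + 45x² − 14x + 1) ÷ lead(D) = 3x⁶ ÷ −x² = −3x⁴. Subtract (−3x⁴)·D = 3x⁶ − 27x⁵ + 3x⁴. Remainder: 5x⁵ − 46x⁴ + 9x³ + 45x² − 14x + 1.
Step 2: lead(5x⁵ − 46x⁴ + 9x³ + 45x² − 14x + 1) ÷ lead(D) = 5x⁵ ÷ −x² = −5x³. Subtract (−5x³)·D = 5x⁵ − 45x⁴ + 5x³. Remainder: −x⁴ + 4x³ + 45x² − 14x + 1.
Step 3: lead(−x⁴ + 4x³ + 45x² − 14x + 1) ÷ lead(D) = −x⁴ ÷ −x² = x². Subtract (x²)·D = −x⁴ + 9x³ − x². Remainder: −5x³ + 46x² − 14x + 1.
Step 4: lead(−5x³ + 46x² − 14x + 1) ÷ lead(D) = −5x³ ÷ −x² = 5x. Subtract (5x)·D = −5x³ + 45x² − 5x. Remainder: x² − 9x + 1.
Step 5: lead(x² − 9x + 1) ÷ lead(D) = x² ÷ −x² = −1. Subtract (−1)·D = x² − 9x + 1. Remainder: 0.

R = [0], so D(x) is a factor of P(x). yes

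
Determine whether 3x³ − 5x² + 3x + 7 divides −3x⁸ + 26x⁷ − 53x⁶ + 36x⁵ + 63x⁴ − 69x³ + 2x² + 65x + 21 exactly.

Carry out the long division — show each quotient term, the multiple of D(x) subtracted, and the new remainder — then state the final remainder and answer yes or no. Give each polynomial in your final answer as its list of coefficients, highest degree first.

Step 1: lead(−3x⁸ + 26x⁷ − 53x⁶ + 36x⁵ + 63x⁴ − 69x³ + 2x² + 65x + 21) ÷ lead(D) = −3x⁸ ÷ 3x³ = −x⁵. Subtract (−x⁵)·D = −3x⁸ + 5x⁷ − 3x⁶ − 7x⁵. Remainder: 21x⁷ − 50x⁶ + 43x⁵ + 63x⁴ − 69x³ + 2x² + 65x + 21.
Step 2: lead(21x⁷ − 50x⁶ + 43x⁵ + 63x⁴ − 69x³ + 2x² + 65x + 21) ÷ lead(D) = 21x⁷ ÷ 3x³ = 7x⁴. Subtract (7x⁴)·D = 21x⁷ − 35x⁶ + 21x⁵ + 49x⁴. Remainder: −15x⁶ + 22x⁵ + 14x⁴ − 69x³ + 2x² + 65x + 21.
Step 3: lead(−15x⁶ + 22x⁵ + 14x⁴ − 69x³ + 2x² + 65x + 21) ÷ lead(D) = −15x⁶ ÷ 3x³ = −5x³. Subtract (−5x³)·D = −15x⁶ + 25x⁵ − 15x⁴ − 35x³. Remainder: −3x⁵ + 29x⁴ − 34x³ + 2x² + 65x + 21.
Step 4: lead(−3x⁵ + 29x⁴ − 34x³ + 2x² + 65x + 21) ÷ lead(D) = −3x⁵ ÷ 3x³ = −x². Subtract (−x²)·D = −3x⁵ + 5x⁴ − 3x³ − 7x². Remainder: 24x⁴ − 31x³ + 9x² + 65x + 21.
Step 5: lead(24x⁴ − 31x³ + 9x² + 65x + 21) ÷ lead(D) = 24x⁴ ÷ 3x³ = 8x. Subtract (8x)·D = 24x⁴ − 40x³ + 24x² + 56x. Remainder: 9x³ − 15x² + 9x + 21.
Step 6: lead(9x³ − 15x² + 9x + 21) ÷ lead(D) = 9x³ ÷ 3x³ = 3. Subtract (3)·D = 9x³ − 15x² + 9x + 21. Remainder: 0.

R = [0], so D(x) is a factor of P(x). yes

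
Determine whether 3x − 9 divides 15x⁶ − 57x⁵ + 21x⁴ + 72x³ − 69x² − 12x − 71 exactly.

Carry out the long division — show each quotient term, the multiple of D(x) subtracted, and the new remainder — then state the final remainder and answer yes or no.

R(x) = 1, so D(x) is not a factor of P(x). no

Step 1: lead(15x⁶ − 57x⁵ + 21x⁴ + 72x³ − 69x² − 12x − 71) ÷ lead(D) = 15x⁶ ÷ 3x = 5x⁵. Subtract (5x⁵)·D = 15x⁶ − 45x⁵. Remainder: −12x⁵ + 21x⁴ + 72x³ − 69x² − 12x − 71.
Step 2: lead(−12x⁵ + 21x⁴ + 72x³ − 69x² − 12x − 71) ÷ lead(D) = −12x⁵ ÷ 3x = −4x⁴. Subtract (−4x⁴)·D = −12x⁵ + 36x⁴. Remainder: −15x⁴ + 72x³ − 69x² − 12x − 71.
Step 3: lead(−15x⁴ + 72x³ − 69x² − 12x − 71) ÷ lead(D) = −15x⁴ ÷ 3x = −5x³. Subtract (−5x³)·D = −15x⁴ + 45x³. Remainder: 27x³ − 69x² − 12x − 71.
Step 4: lead(27x³ − 69x² − 12x − 71) ÷ lead(D) = 27x³ ÷ 3x = 9x². Subtract (9x²)·D = 27x³ − 81x². Remainder: 12x² − 12x − 71.
Step 5: lead(12x² − 12x − 71) ÷ lead(D) = 12x² ÷ 3x = 4x. Subtract (4x)·D = 12x² − 36x. Remainder: 24x − 71.
Step 6: lead(24x − 71) ÷ lead(D) = 24x ÷ 3x = 8. Subtract (8)·D = 24x − 72. Remainder: 1.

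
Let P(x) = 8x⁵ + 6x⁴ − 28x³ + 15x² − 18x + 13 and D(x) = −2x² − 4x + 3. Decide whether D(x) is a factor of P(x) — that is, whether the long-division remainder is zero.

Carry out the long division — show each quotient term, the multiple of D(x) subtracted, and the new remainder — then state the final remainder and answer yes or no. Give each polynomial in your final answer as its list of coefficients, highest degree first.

Step 1: lead(8x⁵ + 6x⁴ − 28x³ + 15x² − 18x + 13) ÷ lead(D) = 8x⁵ ÷ −2x² = −4x³. Subtract (−4x³)·D = 8x⁵ + 16x⁴ − 12x³. Remainder: −10x⁴ − 16x³ + 15x² − 18x + 13.
Step 2: lead(−10x⁴ − 16x³ + 15x² − 18x + 13) ÷ lead(D) = −10x⁴ ÷ −2x² = 5x². Subtract (5x²)·D = −10x⁴ − 20x³ + 15x². Remainder: 4x³ − 18x + 13.
Step 3: lead(4x³ − 18x + 13) ÷ lead(D) = 4x³ ÷ −2x² = −2x. Subtract (−2x)·D = 4x³ + 8x² − 6x. Remainder: −8x² − 12x + 13.
Step 4: lead(−8x² − 12x + 13) ÷ lead(D) = −8x² ÷ −2x² = 4. Subtract (4)·D = −8x² − 16x + 12. Remainder: 4x + 1.

R = [4, 1], so D(x) is not a factor of P(x). no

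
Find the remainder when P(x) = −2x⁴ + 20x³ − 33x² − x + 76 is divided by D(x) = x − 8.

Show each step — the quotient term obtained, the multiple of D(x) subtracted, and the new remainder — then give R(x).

R(x) = 4

Step 1: lead(−2x⁴ + 20x³ − 33x² − x + 76) ÷ lead(D) = −2x⁴ ÷ x = −2x³. Subtract (−2x³)·D = −2x⁴ + 16x³. Remainder: 4x³ − 33x² − x + 76.
Step 2: lead(4x³ − 33x² − x + 76) ÷ lead(D) = 4x³ ÷ x = 4x². Subtract (4x²)·D = 4x³ − 32x². Remainder: −x² − x + 76.
Step 3: lead(−x² − x + 76) ÷ lead(D) = −x² ÷ x = −x. Subtract (−x)·D = −x² + 8x. Remainder: −9x + 76.
Step 4: lead(−9x + 76) ÷ lead(D) = −9x ÷ x = −9. Subtract (−9)·D = −9x + 72. Remainder: 4.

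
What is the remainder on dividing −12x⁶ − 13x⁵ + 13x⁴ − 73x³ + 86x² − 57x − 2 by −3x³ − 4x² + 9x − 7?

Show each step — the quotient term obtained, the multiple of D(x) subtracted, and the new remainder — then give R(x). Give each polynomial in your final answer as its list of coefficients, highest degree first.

R = [-2, 6, -2]

Step 1: lead(−12x⁶ − 13x⁵ + 13x⁴ − 73x³ + 86x² − 57x − 2) ÷ lead(D) = −12x⁶ ÷ −3x³ = 4x³. Subtract (4x³)·D = −12x⁶ − 16x⁵ + 36x⁴ − 28x³. Remainder: 3x⁵ − 23x⁴ − 45x³ + 86x² − 57x − 2.
Step 2: lead(3x⁵ − 23x⁴ − 45x³ + 86x² − 57x − 2) ÷ lead(D) = 3x⁵ ÷ −3x³ = −x². Subtract (−x²)·D = 3x⁵ + 4x⁴ − 9x³ + 7x². Remainder: −27x⁴ − 36x³ + 79x² − 57x − 2.
Step 3: lead(−27x⁴ − 36x³ + 79x² − 57x − 2) ÷ lead(D) = −27x⁴ ÷ −3x³ = 9x. Subtract (9x)·D = −27x⁴ − 36x³ + 81x² − 63x. Remainder: −2x² + 6x − 2.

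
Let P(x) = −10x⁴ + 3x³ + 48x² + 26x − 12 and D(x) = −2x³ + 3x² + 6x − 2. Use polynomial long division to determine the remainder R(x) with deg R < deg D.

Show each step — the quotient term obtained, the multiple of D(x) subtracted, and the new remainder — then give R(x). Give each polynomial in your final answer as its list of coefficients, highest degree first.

Step 1: lead(−10x⁴ + 3x³ + 48x² + 26x − 12) ÷ lead(D) = −10x⁴ ÷ −2x³ = 5x. Subtract (5x)·D = −10x⁴ + 15x³ + 30x² − 10x. Remainder: −12x³ + 18x² + 36x − 12.
Step 2: lead(−12x³ + 18x² + 36x − 12) ÷ lead(D) = −12x³ ÷ −2x³ = 6. Subtract (6)·D = −12x³ + 18x² + 36x − 12. Remainder: 0.

R = [0]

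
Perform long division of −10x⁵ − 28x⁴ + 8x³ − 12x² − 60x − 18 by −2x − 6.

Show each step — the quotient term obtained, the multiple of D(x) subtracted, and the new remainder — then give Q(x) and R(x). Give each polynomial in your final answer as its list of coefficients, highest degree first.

Step 1: lead(−10x⁵ − 28x⁴ + 8x³ − 12x² − 60x − 18) ÷ lead(D) = −10x⁵ ÷ −2x = 5x⁴. Subtract (5x⁴)·D = −10x⁵ − 30x⁴. Remainder: 2x⁴ + 8x³ − 12x² − 60x − 18.
Step 2: lead(2x⁴ + 8x³ − 12x² − 60x − 18) ÷ lead(D) = 2x⁴ ÷ −2x = −x³. Subtract (−x³)·D = 2x⁴ + 6x³. Remainder: 2x³ − 12x² − 60x − 18.
Step 3: lead(2x³ − 12x² − 60x − 18) ÷ lead(D) = 2x³ ÷ −2x = −x². Subtract (−x²)·D = 2x³ + 6x². Remainder: −18x² − 60x − 18.
Step 4: lead(−18x² − 60x − 18) ÷ lead(D) = −18x² ÷ −2x = 9x. Subtract (9x)·D = −18x² − 54x. Remainder: −6x − 18.
Step 5: lead(−6x − 18) ÷ lead(D) = −6x ÷ −2x = 3. Subtract (3)·D = −6x − 18. Remainder: 0.

Q = [5, -1, -1, 9, 3]; R = [0]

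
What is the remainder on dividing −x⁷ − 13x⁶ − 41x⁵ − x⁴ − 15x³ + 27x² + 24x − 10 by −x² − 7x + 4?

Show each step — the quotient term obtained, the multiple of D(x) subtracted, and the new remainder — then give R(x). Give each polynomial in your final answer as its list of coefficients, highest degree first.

R = [6]

Step 1: lead(−x⁷ − 13x⁶ − 41x⁵ − x⁴ − 15x³ + 27x² + 24x − 10) ÷ lead(D) = −x⁷ ÷ −x² = x⁵. Subtract (x⁵)·D = −x⁷ − 7x⁶ + 4x⁵. Remainder: −6x⁶ − 45x⁵ − x⁴ − 15x³ + 27x² + 24x − 10.
Step 2: lead(−6x⁶ − 45x⁵ − x⁴ − 15x³ + 27x² + 24x − 10) ÷ lead(D) = −6x⁶ ÷ −x² = 6x⁴. Subtract (6x⁴)·D = −6x⁶ − 42x⁵ + 24x⁴. Remainder: −3x⁵ − 25x⁴ − 15x³ + 27x² + 24x − 10.
Step 3: lead(−3x⁵ − 25x⁴ − 15x³ + 27x² + 24x − 10) ÷ lead(D) = −3x⁵ ÷ −x² = 3x³. Subtract (3x³)·D = −3x⁵ − 21x⁴ + 12x³. Remainder: −4x⁴ − 27x³ + 27x² + 24x − 10.
Step 4: lead(−4x⁴ − 27x³ + 27x² + 24x − 10) ÷ lead(D) = −4x⁴ ÷ −x² = 4x². Subtract (4x²)·D = −4x⁴ − 28x³ + 16x². Remainder: x³ + 11x² + 24x − 10.
Step 5: lead(x³ + 11x² + 24x − 10) ÷ lead(D) = x³ ÷ −x² = −x. Subtract (−x)·D = x³ + 7x² − 4x. Remainder: 4x² + 28x − 10.
Step 6: lead(4x² + 28x − 10) ÷ lead(D) = 4x² ÷ −x² = −4. Subtract (−4)·D = 4x² + 28x − 16. Remainder: 6.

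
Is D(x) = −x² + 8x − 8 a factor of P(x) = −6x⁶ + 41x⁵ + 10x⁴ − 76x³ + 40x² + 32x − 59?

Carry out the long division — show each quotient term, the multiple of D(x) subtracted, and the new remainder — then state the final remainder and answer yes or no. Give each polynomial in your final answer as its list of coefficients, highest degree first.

Step 1: lead(−6x⁶ + 41x⁵ + 10x⁴ − 76x³ + 40x² + 32x − 59) ÷ lead(D) = −6x⁶ ÷ −x² = 6x⁴. Subtract (6x⁴)·D = −6x⁶ + 48x⁵ − 48x⁴. Remainder: −7x⁵ + 58x⁴ − 76x³ + 40x² + 32x − 59.
Step 2: lead(−7x⁵ + 58x⁴ − 76x³ + 40x² + 32x − 59) ÷ lead(D) = −7x⁵ ÷ −x² = 7x³. Subtract (7x³)·D = −7x⁵ + 56x⁴ − 56x³. Remainder: 2x⁴ − 20x³ + 40x² + 32x − 59.
Step 3: lead(2x⁴ − 20x³ + 40x² + 32x − 59) ÷ lead(D) = 2x⁴ ÷ −x² = −2x². Subtract (−2x²)·D = 2x⁴ − 16x³ + 16x². Remainder: −4x³ + 24x² + 32x − 59.
Step 4: lead(−4x³ + 24x² + 32x − 59) ÷ lead(D) = −4x³ ÷ −x² = 4x. Subtract (4x)·D = −4x³ + 32x² − 32x. Remainder: −8x² + 64x − 59.
Step 5: lead(−8x² + 64x − 59) ÷ lead(D) = −8x² ÷ −x² = 8. Subtract (8)·D = −8x² + 64x − 64. Remainder: 5.

R = [5], so D(x) is not a factor of P(x). no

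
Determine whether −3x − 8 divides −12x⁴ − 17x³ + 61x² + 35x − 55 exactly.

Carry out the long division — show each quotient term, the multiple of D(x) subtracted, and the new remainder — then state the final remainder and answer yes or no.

Step 1: lead(−12x⁴ − 17x³ + 61x² + 35x − 55) ÷ lead(D) = −12x⁴ ÷ −3x = 4x³. Subtract (4x³)·D = −12x⁴ − 32x³. Remainder: 15x³ + 61x² + 35x − 55.
Step 2: lead(15x³ + 61x² + 35x − 55) ÷ lead(D) = 15x³ ÷ −3x = −5x². Subtract (−5x²)·D = 15x³ + 40x². Remainder: 21x² + 35x − 55.
Step 3: lead(21x² + 35x − 55) ÷ lead(D) = 21x² ÷ −3x = −7x. Subtract (−7x)·D = 21x² + 56x. Remainder: −21x − 55.
Step 4: lead(−21x − 55) ÷ lead(D) = −21x ÷ −3x = 7. Subtract (7)·D = −21x − 56. Remainder: 1.

R(x) = 1, so D(x) is not a factor of P(x). no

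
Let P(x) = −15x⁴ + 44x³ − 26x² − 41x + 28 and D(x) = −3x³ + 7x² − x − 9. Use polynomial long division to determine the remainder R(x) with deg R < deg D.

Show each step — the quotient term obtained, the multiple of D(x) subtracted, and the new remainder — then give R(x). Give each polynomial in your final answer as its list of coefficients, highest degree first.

Step 1: lead(−15x⁴ + 44x³ − 26x² − 41x + 28) ÷ lead(D) = −15x⁴ ÷ −3x³ = 5x. Subtract (5x)·D = −15x⁴ + 35x³ − 5x² − 45x. Remainder: 9x³ − 21x² + 4x + 28.
Step 2: lead(9x³ − 21x² + 4x + 28) ÷ lead(D) = 9x³ ÷ −3x³ = −3. Subtract (−3)·D = 9x³ − 21x² + 3x + 27. Remainder: x + 1.

R = [1, 1]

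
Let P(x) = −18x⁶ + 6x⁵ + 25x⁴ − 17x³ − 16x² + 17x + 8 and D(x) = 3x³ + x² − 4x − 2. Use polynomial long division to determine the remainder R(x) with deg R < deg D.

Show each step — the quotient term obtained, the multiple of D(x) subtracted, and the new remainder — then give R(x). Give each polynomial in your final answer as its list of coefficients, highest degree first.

R = [-8, -1, 0]

Step 1: lead(−18x⁶ + 6x⁵ + 25x⁴ − 17x³ − 16x² + 17x + 8) ÷ lead(D) = −18x⁶ ÷ 3x³ = −6x³. Subtract (−6x³)·D = −18x⁶ − 6x⁵ + 24x⁴ + 12x³. Remainder: 12x⁵ + x⁴ − 29x³ − 16x² + 17x + 8.
Step 2: lead(12x⁵ + x⁴ − 29x³ − 16x² + 17x + 8) ÷ lead(D) = 12x⁵ ÷ 3x³ = 4x². Subtract (4x²)·D = 12x⁵ + 4x⁴ − 16x³ − 8x². Remainder: −3x⁴ − 13x³ − 8x² + 17x + 8.
Step 3: lead(−3x⁴ − 13x³ − 8x² + 17x + 8) ÷ lead(D) = −3x⁴ ÷ 3x³ = −x. Subtract (−x)·D = −3x⁴ − x³ + 4x² + 2x. Remainder: −12x³ − 12x² + 15x + 8.
Step 4: lead(−12x³ − 12x² + 15x + 8) ÷ lead(D) = −12x³ ÷ 3x³ = −4. Subtract (−4)·D = −12x³ − 4x² + 16x + 8. Remainder: −8x² − x.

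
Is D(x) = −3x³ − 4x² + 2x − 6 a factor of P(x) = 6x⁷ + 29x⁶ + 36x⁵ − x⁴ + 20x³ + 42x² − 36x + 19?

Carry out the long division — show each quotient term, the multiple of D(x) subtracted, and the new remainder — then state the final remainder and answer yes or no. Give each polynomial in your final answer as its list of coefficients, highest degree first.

R = [-2, 7], so D(x) is not a factor of P(x). no

Step 1: lead(6x⁷ + 29x⁶ + 36x⁵ − x⁴ + 20x³ + 42x² − 36x + 19) ÷ lead(D) = 6x⁷ ÷ −3x³ = −2x⁴. Subtract (−2x⁴)·D = 6x⁷ + 8x⁶ − 4x⁵ + 12x⁴. Remainder: 21x⁶ + 40x⁵ − 13x⁴ + 20x³ + 42x² − 36x + 19.
Step 2: lead(21x⁶ + 40x⁵ − 13x⁴ + 20x³ + 42x² − 36x + 19) ÷ lead(D) = 21x⁶ ÷ −3x³ = −7x³. Subtract (−7x³)·D = 21x⁶ + 28x⁵ − 14x⁴ + 42x³. Remainder: 12x⁵ + x⁴ − 22x³ + 42x² − 36x + 19.
Step 3: lead(12x⁵ + x⁴ − 22x³ + 42x² − 36x + 19) ÷ lead(D) = 12x⁵ ÷ −3x³ = −4x². Subtract (−4x²)·D = 12x⁵ + 16x⁴ − 8x³ + 24x². Remainder: −15x⁴ − 14x³ + 18x² − 36x + 19.
Step 4: lead(−15x⁴ − 14x³ + 18x² − 36x + 19) ÷ lead(D) = −15x⁴ ÷ −3x³ = 5x. Subtract (5x)·D = −15x⁴ − 20x³ + 10x² − 30x. Remainder: 6x³ + 8x² − 6x + 19.
Step 5: lead(6x³ + 8x² − 6x + 19) ÷ lead(D) = 6x³ ÷ −3x³ = −2. Subtract (−2)·D = 6x³ + 8x² − 4x + 12. Remainder: −2x + 7.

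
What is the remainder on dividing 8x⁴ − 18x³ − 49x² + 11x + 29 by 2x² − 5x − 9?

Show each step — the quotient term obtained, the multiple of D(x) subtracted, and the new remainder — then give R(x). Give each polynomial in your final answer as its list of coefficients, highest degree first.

Step 1: lead(8x⁴ − 18x³ − 49x² + 11x + 29) ÷ lead(D) = 8x⁴ ÷ 2x² = 4x². Subtract (4x²)·D = 8x⁴ − 20x³ − 36x². Remainder: 2x³ − 13x² + 11x + 29.
Step 2: lead(2x³ − 13x² + 11x + 29) ÷ lead(D) = 2x³ ÷ 2x² = x. Subtract (x)·D = 2x³ − 5x² − 9x. Remainder: −8x² + 20x + 29.
Step 3: lead(−8x² + 20x + 29) ÷ lead(D) = −8x² ÷ 2x² = −4. Subtract (−4)·D = −8x² + 20x + 36. Remainder: −7.

R = [-7]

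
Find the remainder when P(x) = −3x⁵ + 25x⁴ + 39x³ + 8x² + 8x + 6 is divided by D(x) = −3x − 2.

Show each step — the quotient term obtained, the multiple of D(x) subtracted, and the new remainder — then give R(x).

R(x) = −2

Step 1: lead(−3x⁵ + 25x⁴ + 39x³ + 8x² + 8x + 6) ÷ lead(D) = −3x⁵ ÷ −3x = x⁴. Subtract (x⁴)·D = −3x⁵ − 2x⁴. Remainder: 27x⁴ + 39x³ + 8x² + 8x + 6.
Step 2: lead(27x⁴ + 39x³ + 8x² + 8x + 6) ÷ lead(D) = 27x⁴ ÷ −3x = −9x³. Subtract (−9x³)·D = 27x⁴ + 18x³. Remainder: 21x³ + 8x² + 8x + 6.
Step 3: lead(21x³ + 8x² + 8x + 6) ÷ lead(D) = 21x³ ÷ −3x = −7x². Subtract (−7x²)·D = 21x³ + 14x². Remainder: −6x² + 8x + 6.
Step 4: lead(−6x² + 8x + 6) ÷ lead(D) = −6x² ÷ −3x = 2x. Subtract (2x)·D = −6x² − 4x. Remainder: 12x + 6.
Step 5: lead(12x + 6) ÷ lead(D) = 12x ÷ −3x = −4. Subtract (−4)·D = 12x + 8. Remainder: −2.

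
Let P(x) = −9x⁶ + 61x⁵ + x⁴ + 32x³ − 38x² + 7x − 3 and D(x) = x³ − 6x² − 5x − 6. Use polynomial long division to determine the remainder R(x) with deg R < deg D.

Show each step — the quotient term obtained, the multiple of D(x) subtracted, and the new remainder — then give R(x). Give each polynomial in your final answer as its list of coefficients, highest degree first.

Step 1: lead(−9x⁶ + 61x⁵ + x⁴ + 32x³ − 38x² + 7x − 3) ÷ lead(D) = −9x⁶ ÷ x³ = −9x³. Subtract (−9x³)·D = −9x⁶ + 54x⁵ + 45x⁴ + 54x³. Remainder: 7x⁵ − 44x⁴ − 22x³ − 38x² + 7x − 3.
Step 2: lead(7x⁵ − 44x⁴ − 22x³ − 38x² + 7x − 3) ÷ lead(D) = 7x⁵ ÷ x³ = 7x². Subtract (7x²)·D = 7x⁵ − 42x⁴ − 35x³ − 42x². Remainder: −2x⁴ + 13x³ + 4x² + 7x − 3.
Step 3: lead(−2x⁴ + 13x³ + 4x² + 7x − 3) ÷ lead(D) = −2x⁴ ÷ x³ = −2x. Subtract (−2x)·D = −2x⁴ + 12x³ + 10x² + 12x. Remainder: x³ − 6x² − 5x − 3.
Step 4: lead(x³ − 6x² − 5x − 3) ÷ lead(D) = x³ ÷ x³ = 1. Subtract (1)·D = x³ − 6x² − 5x − 6. Remainder: 3.

R = [3]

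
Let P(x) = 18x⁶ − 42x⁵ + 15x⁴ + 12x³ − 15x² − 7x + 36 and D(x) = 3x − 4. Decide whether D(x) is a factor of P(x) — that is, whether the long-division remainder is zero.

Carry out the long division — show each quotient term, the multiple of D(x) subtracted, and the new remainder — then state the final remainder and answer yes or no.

Step 1: lead(18x⁶ − 42x⁵ + 15x⁴ + 12x³ − 15x² − 7x + 36) ÷ lead(D) = 18x⁶ ÷ 3x = 6x⁵. Subtract (6x⁵)·D = 18x⁶ − 24x⁵. Remainder: −18x⁵ + 15x⁴ + 12x³ − 15x² − 7x + 36.
Step 2: lead(−18x⁵ + 15x⁴ + 12x³ − 15x² − 7x + 36) ÷ lead(D) = −18x⁵ ÷ 3x = −6x⁴. Subtract (−6x⁴)·D = −18x⁵ + 24x⁴. Remainder: −9x⁴ + 12x³ − 15x² − 7x + 36.
Step 3: lead(−9x⁴ + 12x³ − 15x² − 7x + 36) ÷ lead(D) = −9x⁴ ÷ 3x = −3x³. Subtract (−3x³)·D = −9x⁴ + 12x³. Remainder: −15x² − 7x + 36.
Step 4: lead(−15x² − 7x + 36) ÷ lead(D) = −15x² ÷ 3x = −5x. Subtract (−5x)·D = −15x² + 20x. Remainder: −27x + 36.
Step 5: lead(−27x + 36) ÷ lead(D) = −27x ÷ 3x = −9. Subtract (−9)·D = −27x + 36. Remainder: 0.

R(x) = 0, so D(x) is a factor of P(x). yes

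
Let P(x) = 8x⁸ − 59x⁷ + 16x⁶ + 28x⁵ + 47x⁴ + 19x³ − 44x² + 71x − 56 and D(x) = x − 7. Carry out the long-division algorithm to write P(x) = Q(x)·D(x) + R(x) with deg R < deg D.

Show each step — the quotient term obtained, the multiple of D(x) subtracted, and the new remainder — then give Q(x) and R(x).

Step 1: lead(8x⁸ − 59x⁷ + 16x⁶ + 28x⁵ + 47x⁴ + 19x³ − 44x² + 71x − 56) ÷ lead(D) = 8x⁸ ÷ x = 8x⁷. Subtract (8x⁷)·D = 8x⁸ − 56x⁷. Remainder: −3x⁷ + 16x⁶ + 28x⁵ + 47x⁴ + 19x³ − 44x² + 71x − 56.
Step 2: lead(−3x⁷ + 16x⁶ + 28x⁵ + 47x⁴ + 19x³ − 44x² + 71x − 56) ÷ lead(D) = −3x⁷ ÷ x = −3x⁶. Subtract (−3x⁶)·D = −3x⁷ + 21x⁶. Remainder: −5x⁶ + 28x⁵ + 47x⁴ + 19x³ − 44x² + 71x − 56.
Step 3: lead(−5x⁶ + 28x⁵ + 47x⁴ + 19x³ − 44x² + 71x − 56) ÷ lead(D) = −5x⁶ ÷ x = −5x⁵. Subtract (−5x⁵)·D = −5x⁶ + 35x⁵. Remainder: −7x⁵ + 47x⁴ + 19x³ − 44x² + 71x − 56.
Step 4: lead(−7x⁵ + 47x⁴ + 19x³ − 44x² + 71x − 56) ÷ lead(D) = −7x⁵ ÷ x = −7x⁴. Subtract (−7x⁴)·D = −7x⁵ + 49x⁴. Remainder: −2x⁴ + 19x³ − 44x² + 71x − 56.
Step 5: lead(−2x⁴ + 19x³ − 44x² + 71x − 56) ÷ lead(D) = −2x⁴ ÷ x = −2x³. Subtract (−2x³)·D = −2x⁴ + 14x³. Remainder: 5x³ − 44x² + 71x − 56.
Step 6: lead(5x³ − 44x² + 71x − 56) ÷ lead(D) = 5x³ ÷ x = 5x². Subtract (5x²)·D = 5x³ − 35x². Remainder: −9x² + 71x − 56.
Step 7: lead(−9x² + 71x − 56) ÷ lead(D) = −9x² ÷ x = −9x. Subtract (−9x)·D = −9x² + 63x. Remainder: 8x − 56.
Step 8: lead(8x − 56) ÷ lead(D) = 8x ÷ x = 8. Subtract (8)·D = 8x − 56. Remainder: 0.

Q(x) = 8x⁷ − 3x⁶ − 5x⁵ − 7x⁴ − 2x³ + 5x² − 9x + 8; R(x) = 0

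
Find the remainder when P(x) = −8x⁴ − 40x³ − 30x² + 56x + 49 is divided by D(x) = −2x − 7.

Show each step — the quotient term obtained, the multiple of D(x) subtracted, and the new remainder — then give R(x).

R(x) = 0

Step 1: lead(−8x⁴ − 40x³ − 30x² + 56x + 49) ÷ lead(D) = −8x⁴ ÷ −2x = 4x³. Subtract (4x³)·D = −8x⁴ − 28x³. Remainder: −12x³ − 30x² + 56x + 49.
Step 2: lead(−12x³ − 30x² + 56x + 49) ÷ lead(D) = −12x³ ÷ −2x = 6x². Subtract (6x²)·D = −12x³ − 42x². Remainder: 12x² + 56x + 49.
Step 3: lead(12x² + 56x + 49) ÷ lead(D) = 12x² ÷ −2x = −6x. Subtract (−6x)·D = 12x² + 42x. Remainder: 14x + 49.
Step 4: lead(14x + 49) ÷ lead(D) = 14x ÷ −2x = −7. Subtract (−7)·D = 14x + 49. Remainder: 0.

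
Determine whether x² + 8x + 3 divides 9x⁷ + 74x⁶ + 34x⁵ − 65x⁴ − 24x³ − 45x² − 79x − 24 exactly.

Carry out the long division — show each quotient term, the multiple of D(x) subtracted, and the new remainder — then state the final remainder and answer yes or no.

R(x) = 0, so D(x) is a factor of P(x). yes

Step 1: lead(9x⁷ + 74x⁶ + 34x⁵ − 65x⁴ − 24x³ − 45x² − 79x − 24) ÷ lead(D) = 9x⁷ ÷ x² = 9x⁵. Subtract (9x⁵)·D = 9x⁷ + 72x⁶ + 27x⁵. Remainder: 2x⁶ + 7x⁵ − 65x⁴ − 24x³ − 45x² − 79x − 24.
Step 2: lead(2x⁶ + 7x⁵ − 65x⁴ − 24x³ − 45x² − 79x − 24) ÷ lead(D) = 2x⁶ ÷ x² = 2x⁴. Subtract (2x⁴)·D = 2x⁶ + 16x⁵ + 6x⁴. Remainder: −9x⁵ − 71x⁴ − 24x³ − 45x² − 79x − 24.
Step 3: lead(−9x⁵ − 71x⁴ − 24x³ − 45x² − 79x − 24) ÷ lead(D) = −9x⁵ ÷ x² = −9x³. Subtract (−9x³)·D = −9x⁵ − 72x⁴ − 27x³. Remainder: x⁴ + 3x³ − 45x² − 79x − 24.
Step 4: lead(x⁴ + 3x³ − 45x² − 79x − 24) ÷ lead(D) = x⁴ ÷ x² = x². Subtract (x²)·D = x⁴ + 8x³ + 3x². Remainder: −5x³ − 48x² − 79x − 24.
Step 5: lead(−5x³ − 48x² − 79x − 24) ÷ lead(D) = −5x³ ÷ x² = −5x. Subtract (−5x)·D = −5x³ − 40x² − 15x. Remainder: −8x² − 64x − 24.
Step 6: lead(−8x² − 64x − 24) ÷ lead(D) = −8x² ÷ x² = −8. Subtract (−8)·D = −8x² − 64x − 24. Remainder: 0.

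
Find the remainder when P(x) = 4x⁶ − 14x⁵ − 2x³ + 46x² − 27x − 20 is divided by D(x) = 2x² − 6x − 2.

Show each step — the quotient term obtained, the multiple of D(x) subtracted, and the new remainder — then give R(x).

Step 1: lead(4x⁶ − 14x⁵ − 2x³ + 46x² − 27x − 20) ÷ lead(D) = 4x⁶ ÷ 2x² = 2x⁴. Subtract (2x⁴)·D = 4x⁶ − 12x⁵ − 4x⁴. Remainder: −2x⁵ + 4x⁴ − 2x³ + 46x² − 27x − 20.
Step 2: lead(−2x⁵ + 4x⁴ − 2x³ + 46x² − 27x − 20) ÷ lead(D) = −2x⁵ ÷ 2x² = −x³. Subtract (−x³)·D = −2x⁵ + 6x⁴ + 2x³. Remainder: −2x⁴ − 4x³ + 46x² − 27x − 20.
Step 3: lead(−2x⁴ − 4x³ + 46x² − 27x − 20) ÷ lead(D) = −2x⁴ ÷ 2x² = −x². Subtract (−x²)·D = −2x⁴ + 6x³ + 2x². Remainder: −10x³ + 44x² − 27x − 20.
Step 4: lead(−10x³ + 44x² − 27x − 20) ÷ lead(D) = −10x³ ÷ 2x² = −5x. Subtract (−5x)·D = −10x³ + 30x² + 10x. Remainder: 14x² − 37x − 20.
Step 5: lead(14x² − 37x − 20) ÷ lead(D) = 14x² ÷ 2x² = 7. Subtract (7)·D = 14x² − 42x − 14. Remainder: 5x − 6.

R(x) = 5x − 6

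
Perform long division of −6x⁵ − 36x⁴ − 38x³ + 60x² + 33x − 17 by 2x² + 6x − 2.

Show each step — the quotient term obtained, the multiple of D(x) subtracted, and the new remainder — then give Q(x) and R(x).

Step 1: lead(−6x⁵ − 36x⁴ − 38x³ + 60x² + 33x − 17) ÷ lead(D) = −6x⁵ ÷ 2x² = −3x³. Subtract (−3x³)·D = −6x⁵ − 18x⁴ + 6x³. Remainder: −18x⁴ − 44x³ + 60x² + 33x − 17.
Step 2: lead(−18x⁴ − 44x³ + 60x² + 33x − 17) ÷ lead(D) = −18x⁴ ÷ 2x² = −9x². Subtract (−9x²)·D = −18x⁴ − 54x³ + 18x². Remainder: 10x³ + 42x² + 33x − 17.
Step 3: lead(10x³ + 42x² + 33x − 17) ÷ lead(D) = 10x³ ÷ 2x² = 5x. Subtract (5x)·D = 10x³ + 30x² − 10x. Remainder: 12x² + 43x − 17.
Step 4: lead(12x² + 43x − 17) ÷ lead(D) = 12x² ÷ 2x² = 6. Subtract (6)·D = 12x² + 36x − 12. Remainder: 7x − 5.

Q(x) = −3x³ − 9x² + 5x + 6; R(x) = 7x − 5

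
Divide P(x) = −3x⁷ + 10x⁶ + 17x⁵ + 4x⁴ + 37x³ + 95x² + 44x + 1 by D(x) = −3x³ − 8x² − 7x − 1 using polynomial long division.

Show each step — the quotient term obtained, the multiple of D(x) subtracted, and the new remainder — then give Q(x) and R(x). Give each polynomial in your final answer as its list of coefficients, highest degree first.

Q = [1, -6, 8, -9, -5]; R = [-4]

Step 1: lead(−3x⁷ + 10x⁶ + 17x⁵ + 4x⁴ + 37x³ + 95x² + 44x + 1) ÷ lead(D) = −3x⁷ ÷ −3x³ = x⁴. Subtract (x⁴)·D = −3x⁷ − 8x⁶ − 7x⁵ − x⁴. Remainder: 18x⁶ + 24x⁵ + 5x⁴ + 37x³ + 95x² + 44x + 1.
Step 2: lead(18x⁶ + 24x⁵ + 5x⁴ + 37x³ + 95x² + 44x + 1) ÷ lead(D) = 18x⁶ ÷ −3x³ = −6x³. Subtract (−6x³)·D = 18x⁶ + 48x⁵ + 42x⁴ + 6x³. Remainder: −24x⁵ − 37x⁴ + 31x³ + 95x² + 44x + 1.
Step 3: lead(−24x⁵ − 37x⁴ + 31x³ + 95x² + 44x + 1) ÷ lead(D) = −24x⁵ ÷ −3x³ = 8x². Subtract (8x²)·D = −24x⁵ − 64x⁴ − 56x³ − 8x². Remainder: 27x⁴ + 87x³ + 103x² + 44x + 1.
Step 4: lead(27x⁴ + 87x³ + 103x² + 44x + 1) ÷ lead(D) = 27x⁴ ÷ −3x³ = −9x. Subtract (−9x)·D = 27x⁴ + 72x³ + 63x² + 9x. Remainder: 15x³ + 40x² + 35x + 1.
Step 5: lead(15x³ + 40x² + 35x + 1) ÷ lead(D) = 15x³ ÷ −3x³ = −5. Subtract (−5)·D = 15x³ + 40x² + 35x + 5. Remainder: −4.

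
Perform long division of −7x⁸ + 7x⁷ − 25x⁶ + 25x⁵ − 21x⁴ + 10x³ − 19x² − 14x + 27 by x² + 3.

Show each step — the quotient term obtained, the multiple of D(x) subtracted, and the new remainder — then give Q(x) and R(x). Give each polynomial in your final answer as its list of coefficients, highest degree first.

Q = [-7, 7, -4, 4, -9, -2, 8]; R = [-8, 3]

Step 1: lead(−7x⁸ + 7x⁷ − 25x⁶ + 25x⁵ − 21x⁴ + 10x³ − 19x² − 14x + 27) ÷ lead(D) = −7x⁸ ÷ x² = −7x⁶. Subtract (−7x⁶)·D = −7x⁸ − 21x⁶. Remainder: 7x⁷ − 4x⁶ + 25x⁵ − 21x⁴ + 10x³ − 19x² − 14x + 27.
Step 2: lead(7x⁷ − 4x⁶ + 25x⁵ − 21x⁴ + 10x³ − 19x² − 14x + 27) ÷ lead(D) = 7x⁷ ÷ x² = 7x⁵. Subtract (7x⁵)·D = 7x⁷ + 21x⁵. Remainder: −4x⁶ + 4x⁵ − 21x⁴ + 10x³ − 19x² − 14x + 27.
Step 3: lead(−4x⁶ + 4x⁵ − 21x⁴ + 10x³ − 19x² − 14x + 27) ÷ lead(D) = −4x⁶ ÷ x² = −4x⁴. Subtract (−4x⁴)·D = −4x⁶ − 12x⁴. Remainder: 4x⁵ − 9x⁴ + 10x³ − 19x² − 14x + 27.
Step 4: lead(4x⁵ − 9x⁴ + 10x³ − 19x² − 14x + 27) ÷ lead(D) = 4x⁵ ÷ x² = 4x³. Subtract (4x³)·D = 4x⁵ + 12x³. Remainder: −9x⁴ − 2x³ − 19x² − 14x + 27.
Step 5: lead(−9x⁴ − 2x³ − 19x² − 14x + 27) ÷ lead(D) = −9x⁴ ÷ x² = −9x². Subtract (−9x²)·D = −9x⁴ − 27x². Remainder: −2x³ + 8x² − 14x + 27.
Step 6: lead(−2x³ + 8x² − 14x + 27) ÷ lead(D) = −2x³ ÷ x² = −2x. Subtract (−2x)·D = −2x³ − 6x. Remainder: 8x² − 8x + 27.
Step 7: lead(8x² − 8x + 27) ÷ lead(D) = 8x² ÷ x² = 8. Subtract (8)·D = 8x² + 24. Remainder: −8x + 3.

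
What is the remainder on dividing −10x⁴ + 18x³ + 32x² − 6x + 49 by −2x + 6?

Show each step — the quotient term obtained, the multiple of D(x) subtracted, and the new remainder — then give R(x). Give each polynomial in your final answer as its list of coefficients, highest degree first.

R = [-5]

Step 1: lead(−10x⁴ + 18x³ + 32x² − 6x + 49) ÷ lead(D) = −10x⁴ ÷ −2x = 5x³. Subtract (5x³)·D = −10x⁴ + 30x³. Remainder: −12x³ + 32x² − 6x + 49.
Step 2: lead(−12x³ + 32x² − 6x + 49) ÷ lead(D) = −12x³ ÷ −2x = 6x². Subtract (6x²)·D = −12x³ + 36x². Remainder: −4x² − 6x + 49.
Step 3: lead(−4x² − 6x + 49) ÷ lead(D) = −4x² ÷ −2x = 2x. Subtract (2x)·D = −4x² + 12x. Remainder: −18x + 49.
Step 4: lead(−18x + 49) ÷ lead(D) = −18x ÷ −2x = 9. Subtract (9)·D = −18x + 54. Remainder: −5.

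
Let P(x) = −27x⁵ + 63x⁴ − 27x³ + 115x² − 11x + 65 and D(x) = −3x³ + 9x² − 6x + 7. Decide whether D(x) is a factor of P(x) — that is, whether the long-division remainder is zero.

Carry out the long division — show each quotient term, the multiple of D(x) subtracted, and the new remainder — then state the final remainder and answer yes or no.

R(x) = 7x² + x + 2, so D(x) is not a factor of P(x). no

Step 1: lead(−27x⁵ + 63x⁴ − 27x³ + 115x² − 11x + 65) ÷ lead(D) = −27x⁵ ÷ −3x³ = 9x². Subtract (9x²)·D = −27x⁵ + 81x⁴ − 54x³ + 63x². Remainder: −18x⁴ + 27x³ + 52x² − 11x + 65.
Step 2: lead(−18x⁴ + 27x³ + 52x² − 11x + 65) ÷ lead(D) = −18x⁴ ÷ −3x³ = 6x. Subtract (6x)·D = −18x⁴ + 54x³ − 36x² + 42x. Remainder: −27x³ + 88x² − 53x + 65.
Step 3: lead(−27x³ + 88x² − 53x + 65) ÷ lead(D) = −27x³ ÷ −3x³ = 9. Subtract (9)·D = −27x³ + 81x² − 54x + 63. Remainder: 7x² + x + 2.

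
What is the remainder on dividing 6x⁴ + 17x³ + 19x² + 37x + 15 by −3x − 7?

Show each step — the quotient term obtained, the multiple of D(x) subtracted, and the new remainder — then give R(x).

R(x) = −6

Step 1: lead(6x⁴ + 17x³ + 19x² + 37x + 15) ÷ lead(D) = 6x⁴ ÷ −3x = −2x³. Subtract (−2x³)·D = 6x⁴ + 14x³. Remainder: 3x³ + 19x² + 37x + 15.
Step 2: lead(3x³ + 19x² + 37x + 15) ÷ lead(D) = 3x³ ÷ −3x = −x². Subtract (−x²)·D = 3x³ + 7x². Remainder: 12x² + 37x + 15.
Step 3: lead(12x² + 37x + 15) ÷ lead(D) = 12x² ÷ −3x = −4x. Subtract (−4x)·D = 12x² + 28x. Remainder: 9x + 15.
Step 4: lead(9x + 15) ÷ lead(D) = 9x ÷ −3x = −3. Subtract (−3)·D = 9x + 21. Remainder: −6.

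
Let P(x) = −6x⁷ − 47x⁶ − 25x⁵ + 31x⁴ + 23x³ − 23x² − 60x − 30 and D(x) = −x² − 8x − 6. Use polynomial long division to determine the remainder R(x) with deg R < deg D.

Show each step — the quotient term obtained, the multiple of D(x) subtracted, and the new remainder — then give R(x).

Step 1: lead(−6x⁷ − 47x⁶ − 25x⁵ + 31x⁴ + 23x³ − 23x² − 60x − 30) ÷ lead(D) = −6x⁷ ÷ −x² = 6x⁵. Subtract (6x⁵)·D = −6x⁷ − 48x⁶ − 36x⁵. Remainder: x⁶ + 11x⁵ + 31x⁴ + 23x³ − 23x² − 60x − 30.
Step 2: lead(x⁶ + 11x⁵ + 31x⁴ + 23x³ − 23x² − 60x − 30) ÷ lead(D) = x⁶ ÷ −x² = −x⁴. Subtract (−x⁴)·D = x⁶ + 8x⁵ + 6x⁴. Remainder: 3x⁵ + 25x⁴ + 23x³ − 23x² − 60x − 30.
Step 3: lead(3x⁵ + 25x⁴ + 23x³ − 23x² − 60x − 30) ÷ lead(D) = 3x⁵ ÷ −x² = −3x³. Subtract (−3x³)·D = 3x⁵ + 24x⁴ + 18x³. Remainder: x⁴ + 5x³ − 23x² − 60x − 30.
Step 4: lead(x⁴ + 5x³ − 23x² − 60x − 30) ÷ lead(D) = x⁴ ÷ −x² = −x². Subtract (−x²)·D = x⁴ + 8x³ + 6x². Remainder: −3x³ − 29x² − 60x − 30.
Step 5: lead(−3x³ − 29x² − 60x − 30) ÷ lead(D) = −3x³ ÷ −x² = 3x. Subtract (3x)·D = −3x³ − 24x² − 18x. Remainder: −5x² − 42x − 30.
Step 6: lead(−5x² − 42x − 30) ÷ lead(D) = −5x² ÷ −x² = 5. Subtract (5)·D = −5x² − 40x − 30. Remainder: −2x.

R(x) = −2x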